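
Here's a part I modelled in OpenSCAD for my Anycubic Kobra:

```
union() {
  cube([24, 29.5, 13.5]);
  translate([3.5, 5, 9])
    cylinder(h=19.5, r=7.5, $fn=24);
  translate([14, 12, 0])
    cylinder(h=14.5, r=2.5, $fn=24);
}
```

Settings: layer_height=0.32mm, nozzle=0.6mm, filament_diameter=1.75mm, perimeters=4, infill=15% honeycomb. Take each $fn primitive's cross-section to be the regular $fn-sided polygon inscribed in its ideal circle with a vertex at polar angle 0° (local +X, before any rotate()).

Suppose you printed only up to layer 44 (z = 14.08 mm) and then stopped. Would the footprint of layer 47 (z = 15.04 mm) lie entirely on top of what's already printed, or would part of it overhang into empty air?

entirely on top

Compare the two slices. At z = 14.08: the cube is not intersected at this z (z outside [0, 13.5]); the r=7.5 cylinder at (3.5, 5) contributes a regular 24-gon of circumradius 7.5 (area = (24/2)·7.500²·sin(360°/24) = 174.70 mm²); the r=2.5 cylinder at (14, 12) contributes a regular 24-gon of circumradius 2.5 (area = (24/2)·2.500²·sin(360°/24) = 19.41 mm²); Taking the union: the 2 present regions are separate (no shared area or edge), so areas and boundary lengths simply add and each stays a separate island — area = 194.11 mm². At z = 15.04: the cube is not intersected at this z (z outside [0, 13.5]); the cylinder at (3.5, 5): section is a regular 24-gon, circumradius r=7.5 (area = (24/2)·7.500²·sin(360°/24) = 174.70 mm²); the cylinder at (14, 12) does not reach this height (z outside [0, 14.5]); Taking the union: only the r=7.5 cylinder at (3.5, 5) is present, so the union is just that shape — area = 174.70 mm². Checking containment: the cross-section at z = 15.04 is a subset of the cross-section at z = 14.08.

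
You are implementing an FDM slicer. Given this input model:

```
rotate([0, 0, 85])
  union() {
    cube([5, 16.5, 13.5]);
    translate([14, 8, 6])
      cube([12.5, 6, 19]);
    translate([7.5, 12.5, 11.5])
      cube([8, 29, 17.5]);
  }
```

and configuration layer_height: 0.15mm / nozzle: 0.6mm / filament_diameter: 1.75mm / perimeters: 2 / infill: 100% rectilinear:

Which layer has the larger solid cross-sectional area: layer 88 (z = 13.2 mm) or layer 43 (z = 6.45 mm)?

layer 88 (z = 13.2 mm)

Layer 88 (z = 13.2): the 5×16.5 cube contributes its full rectangle (area 82.50 mm²); the cube at (14, 8) (footprint 12.5×6) is included at this height (area 75.00 mm²); the cube at (7.5, 12.5) (footprint 8×29) is included at this height (area 232.00 mm²); Taking the union: the regions partially overlap — summed areas 389.50 mm² minus the doubly-counted overlap 2.25 mm² gives 387.25 mm² — area = 387.25 mm²; (whole slice rotated 85° about Z — lengths, areas and connectivity unchanged). So its area = 387.25 mm². Layer 43 (z = 6.45): the 5×16.5 cube contributes its full rectangle (area 82.50 mm²); the cube at (14, 8) (footprint 12.5×6) is included at this height (area 75.00 mm²); the cube at (7.5, 12.5) is absent (z outside [11.5, 29]); Merging all regions: the 2 present regions are separate (no shared area or edge), so areas and boundary lengths simply add and each stays a separate island — area = 157.50 mm²; (rotated 85° about Z; rotation is an isometry so areas/perimeters/island counts are preserved). So its area = 157.50 mm². Layer 88 is larger (387.25 vs 157.50 mm²).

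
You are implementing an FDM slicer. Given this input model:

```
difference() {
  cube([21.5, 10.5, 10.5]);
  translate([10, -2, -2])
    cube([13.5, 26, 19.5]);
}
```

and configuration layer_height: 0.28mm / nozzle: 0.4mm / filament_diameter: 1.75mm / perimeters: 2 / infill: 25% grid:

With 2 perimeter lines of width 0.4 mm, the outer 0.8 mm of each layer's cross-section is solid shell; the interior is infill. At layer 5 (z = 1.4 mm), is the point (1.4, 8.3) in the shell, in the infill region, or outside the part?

infill

At z = 1.4 mm: the cube is present — its section is the full 21.5×10.5 rectangle; the cube at (10, -2) (footprint 13.5×26) is included at this height; Taking the first minus the rest: starting from the 21.5×10.5 cube, the 13.5×26 cube at (10, -2) partially overlaps it — only the 120.75 mm² overlap (of its 351.00 mm²) is removed, clipping the outline — 1 connected region. Overall, the cross-section is a single solid region. The nearest boundary edge runs (0.00, 0.00)→(0.00, 10.50); distance from the point to it = 1.40 mm. The point is inside the cross-section and 1.40 mm from the nearest boundary — more than the 0.8 mm shell width (2 × 0.4), so it's in the infill interior.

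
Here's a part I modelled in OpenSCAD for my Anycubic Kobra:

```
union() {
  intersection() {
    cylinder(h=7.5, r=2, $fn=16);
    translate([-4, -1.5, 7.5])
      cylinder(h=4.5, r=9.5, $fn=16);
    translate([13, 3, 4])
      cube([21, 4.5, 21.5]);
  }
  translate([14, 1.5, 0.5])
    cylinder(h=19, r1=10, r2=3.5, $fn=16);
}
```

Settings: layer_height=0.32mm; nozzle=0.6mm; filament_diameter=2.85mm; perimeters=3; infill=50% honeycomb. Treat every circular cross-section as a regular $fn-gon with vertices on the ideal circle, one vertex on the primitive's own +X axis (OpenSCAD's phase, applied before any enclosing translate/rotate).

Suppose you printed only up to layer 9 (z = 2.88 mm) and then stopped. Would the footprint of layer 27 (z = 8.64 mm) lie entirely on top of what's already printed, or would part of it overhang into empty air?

Compare the two slices. At z = 2.88: the r=2 cylinder gives a regular 16-gon of circumradius 2 (constant along its height) (area = (16/2)·2.000²·sin(360°/16) = 12.25 mm²); the cylinder at (-4, -1.5) is absent (z outside [7.5, 12]); the cube at (13, 3) is absent (z outside [4, 25.5]); Taking the intersection: at least one operand is absent at this height, so nothing remains; the cone at (14, 1.5) contributes a regular 16-gon of circumradius 9.186 (interpolated between r1=10 and r2=3.5 at t=0.125) (area = (16/2)·9.186²·sin(360°/16) = 258.32 mm²); Taking the union: only the cone at (14, 1.5) is present, so the union is just that shape — area = 258.32 mm². At z = 8.64: the cylinder is not intersected at this z (z outside [0, 7.5]); the r=9.5 cylinder at (-4, -1.5) gives a regular 16-gon of circumradius 9.5 (constant along its height) (area = (16/2)·9.500²·sin(360°/16) = 276.30 mm²); the cube at (13, 3) (footprint 21×4.5) is included at this height (area 94.50 mm²); Keeping only the common overlap: at least one operand is absent at this height, so nothing remains; the cone at (14, 1.5): at t=0.428 of its height the radius interpolates to r₁+(r₂−r₁)t = 7.215, giving a regular 16-gon of that circumradius (area = (16/2)·7.215²·sin(360°/16) = 159.38 mm²); Merging all regions: only the cone at (14, 1.5) is present, so the union is just that shape — area = 159.38 mm². Checking containment: the cross-section at z = 8.64 is a subset of the cross-section at z = 2.88.

entirely on top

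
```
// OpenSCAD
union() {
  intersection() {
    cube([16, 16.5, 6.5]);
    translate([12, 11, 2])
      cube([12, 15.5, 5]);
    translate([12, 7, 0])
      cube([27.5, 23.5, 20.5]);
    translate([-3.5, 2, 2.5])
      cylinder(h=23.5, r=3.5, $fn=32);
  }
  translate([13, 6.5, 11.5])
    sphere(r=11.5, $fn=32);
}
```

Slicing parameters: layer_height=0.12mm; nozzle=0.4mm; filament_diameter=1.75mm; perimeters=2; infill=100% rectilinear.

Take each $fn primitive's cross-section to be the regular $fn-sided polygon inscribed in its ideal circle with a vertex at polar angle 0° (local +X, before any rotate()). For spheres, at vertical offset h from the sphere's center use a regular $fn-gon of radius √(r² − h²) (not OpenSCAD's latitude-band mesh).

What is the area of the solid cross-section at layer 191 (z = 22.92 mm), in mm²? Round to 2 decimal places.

5.72 mm²

At z = 22.92 mm: the cube does not reach this height (z outside [0, 6.5]); the cube at (12, 11) is absent (z outside [2, 7]); the cube at (12, 7) is absent (z outside [0, 20.5]); the r=3.5 cylinder at (-3.5, 2) gives a regular 32-gon of circumradius 3.5 (constant along its height) (area = (32/2)·3.500²·sin(360°/32) = 38.24 mm²); Keeping only the common overlap: at least one operand is absent at this height, so nothing remains; the r=11.5 sphere at (13, 6.5) slices to a regular 32-gon of circumradius 1.354 (√(r²−h²) with h=11.42 from center) (area = (32/2)·1.354²·sin(360°/32) = 5.72 mm²); Combining (union): only the r=11.5 sphere at (13, 6.5) is present, so the union is just that shape — area = 5.72 mm². Overall, the cross-section is a single solid region. Net area = 5.72 mm².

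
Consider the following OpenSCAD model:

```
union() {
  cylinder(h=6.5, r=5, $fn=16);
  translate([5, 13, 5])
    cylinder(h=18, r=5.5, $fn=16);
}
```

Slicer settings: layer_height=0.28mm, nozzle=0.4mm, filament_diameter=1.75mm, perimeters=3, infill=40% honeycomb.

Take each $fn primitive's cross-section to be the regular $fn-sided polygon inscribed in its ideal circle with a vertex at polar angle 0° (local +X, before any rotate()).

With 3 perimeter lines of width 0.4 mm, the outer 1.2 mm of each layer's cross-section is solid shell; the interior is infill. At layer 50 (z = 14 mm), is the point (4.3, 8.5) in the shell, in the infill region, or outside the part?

At z = 14 mm: the cylinder does not reach this height (z outside [0, 6.5]); the r=5.5 cylinder at (5, 13) contributes a regular 16-gon of circumradius 5.5; Taking the union: only the r=5.5 cylinder at (5, 13) is present, so the union is just that shape — 1 connected region. Overall, the cross-section is a single solid region. The nearest boundary edge runs (2.90, 7.92)→(5.00, 7.50); distance from the point to it = 0.84 mm. The point is inside the cross-section, 0.84 mm from the nearest boundary — within the 1.2 mm shell band (3 × 0.4).

shell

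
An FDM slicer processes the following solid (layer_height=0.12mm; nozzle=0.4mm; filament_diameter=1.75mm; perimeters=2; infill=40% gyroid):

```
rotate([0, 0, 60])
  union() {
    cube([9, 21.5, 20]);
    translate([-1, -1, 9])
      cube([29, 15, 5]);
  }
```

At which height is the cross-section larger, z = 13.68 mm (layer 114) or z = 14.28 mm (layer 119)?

Layer 114 (z = 13.68): the cube is present — its section is the full 9×21.5 rectangle (area 193.50 mm²); the 29×15 cube at (-1, -1) contributes its full rectangle (area 435.00 mm²); Combining (union): the regions partially overlap — summed areas 628.50 mm² minus the doubly-counted overlap 126.00 mm² gives 502.50 mm² — area = 502.50 mm²; (whole slice rotated 60° about Z — lengths, areas and connectivity unchanged). So its area = 502.50 mm². Layer 119 (z = 14.28): the 9×21.5 cube contributes its full rectangle (area 193.50 mm²); the cube at (-1, -1) does not reach this height (z outside [9, 14]); Taking the union: only the 9×21.5 cube is present, so the union is just that shape — area = 193.50 mm²; (whole slice rotated 60° about Z — lengths, areas and connectivity unchanged). So its area = 193.50 mm². Layer 114 is larger (502.50 vs 193.50 mm²).

layer 114 (z = 13.68 mm)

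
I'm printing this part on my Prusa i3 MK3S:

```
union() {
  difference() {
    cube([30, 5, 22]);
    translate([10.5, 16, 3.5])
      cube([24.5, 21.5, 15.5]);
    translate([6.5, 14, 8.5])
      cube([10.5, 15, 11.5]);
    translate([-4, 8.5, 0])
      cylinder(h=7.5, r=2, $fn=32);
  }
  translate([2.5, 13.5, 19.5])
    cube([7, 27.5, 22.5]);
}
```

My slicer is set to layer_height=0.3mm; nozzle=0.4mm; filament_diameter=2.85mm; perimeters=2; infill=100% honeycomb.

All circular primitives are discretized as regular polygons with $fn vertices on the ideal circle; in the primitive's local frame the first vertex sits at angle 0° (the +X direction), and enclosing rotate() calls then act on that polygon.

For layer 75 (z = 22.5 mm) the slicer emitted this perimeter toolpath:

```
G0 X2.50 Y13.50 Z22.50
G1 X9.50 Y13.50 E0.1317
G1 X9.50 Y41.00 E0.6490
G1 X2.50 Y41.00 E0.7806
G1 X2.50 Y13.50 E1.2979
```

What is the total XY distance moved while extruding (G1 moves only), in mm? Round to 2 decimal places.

Sum the Euclidean lengths of each G1 segment: total = 69.00 mm.

69.00 mm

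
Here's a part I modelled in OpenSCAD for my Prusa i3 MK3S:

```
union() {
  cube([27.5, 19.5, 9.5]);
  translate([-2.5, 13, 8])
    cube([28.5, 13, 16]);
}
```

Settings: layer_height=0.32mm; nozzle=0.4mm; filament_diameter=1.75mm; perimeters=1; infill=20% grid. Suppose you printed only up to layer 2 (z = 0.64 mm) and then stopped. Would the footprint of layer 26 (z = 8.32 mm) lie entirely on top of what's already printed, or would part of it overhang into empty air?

Compare the two slices. At z = 0.64: the cube (footprint 27.5×19.5) is included at this height (area 536.25 mm²); the cube at (-2.5, 13) is not intersected at this z (z outside [8, 24]); Merging all regions: only the 27.5×19.5 cube is present, so the union is just that shape — area = 536.25 mm². At z = 8.32: the cube (footprint 27.5×19.5) is included at this height (area 536.25 mm²); the 28.5×13 cube at (-2.5, 13) contributes its full rectangle (area 370.50 mm²); Merging all regions: the regions partially overlap — summed areas 906.75 mm² minus the doubly-counted overlap 169.00 mm² gives 737.75 mm² — area = 737.75 mm². Checking containment: at z = 8.32 the cross-section extends beyond the z = 0.64 cross-section by about 201.50 mm².

part overhangs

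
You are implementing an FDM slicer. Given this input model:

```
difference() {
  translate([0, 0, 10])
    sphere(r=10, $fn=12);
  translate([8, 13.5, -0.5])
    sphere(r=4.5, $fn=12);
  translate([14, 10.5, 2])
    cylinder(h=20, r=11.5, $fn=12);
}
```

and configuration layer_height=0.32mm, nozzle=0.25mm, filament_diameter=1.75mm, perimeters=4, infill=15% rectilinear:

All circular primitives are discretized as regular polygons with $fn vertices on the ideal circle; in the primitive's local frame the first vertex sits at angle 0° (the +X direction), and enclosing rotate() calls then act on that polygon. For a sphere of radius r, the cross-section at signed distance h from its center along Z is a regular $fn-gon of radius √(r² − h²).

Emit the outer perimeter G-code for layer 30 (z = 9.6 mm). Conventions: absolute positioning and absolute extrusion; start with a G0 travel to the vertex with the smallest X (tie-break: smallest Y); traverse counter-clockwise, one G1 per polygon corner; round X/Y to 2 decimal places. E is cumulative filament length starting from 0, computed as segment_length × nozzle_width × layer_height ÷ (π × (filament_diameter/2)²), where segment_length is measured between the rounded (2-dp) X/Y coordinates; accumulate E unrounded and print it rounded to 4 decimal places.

G0 X-9.99 Y0.00 Z9.60
G1 X-8.65 Y-5.00 E0.1722
G1 X-5.00 Y-8.65 E0.3439
G1 X0.00 Y-9.99 E0.5160
G1 X5.00 Y-8.65 E0.6882
G1 X8.65 Y-5.00 E0.8599
G1 X9.99 Y0.00 E1.0320
G1 X9.97 Y0.08 E1.0348
G1 X8.25 Y0.54 E1.0940
G1 X4.04 Y4.75 E1.2920
G1 X2.84 Y9.23 E1.4463
G1 X0.00 Y9.99 E1.5441
G1 X-5.00 Y8.65 E1.7162
G1 X-8.65 Y5.00 E1.8879
G1 X-9.99 Y0.00 E2.0601

At z = 9.6 mm: the r=10 sphere slices to a regular 12-gon of circumradius 9.992 (√(r²−h²) with h=0.4 from center); the sphere at (8, 13.5) does not reach this height (|z−center|=10.100 > r=4.5); the r=11.5 cylinder at (14, 10.5) contributes a regular 12-gon of circumradius 11.5; Taking the first minus the rest: starting from the r=10 sphere, the r=11.5 cylinder at (14, 10.5) partially overlaps it — only the 27.52 mm² overlap (of its 396.75 mm²) is removed, clipping the outline — 1 connected region. The outline is a single polygon with 14 vertices. Extrusion per mm of travel: 0.25 × 0.32 / (π × 0.875²) = 0.033260. Accumulating E over each segment gives final E = 2.0601.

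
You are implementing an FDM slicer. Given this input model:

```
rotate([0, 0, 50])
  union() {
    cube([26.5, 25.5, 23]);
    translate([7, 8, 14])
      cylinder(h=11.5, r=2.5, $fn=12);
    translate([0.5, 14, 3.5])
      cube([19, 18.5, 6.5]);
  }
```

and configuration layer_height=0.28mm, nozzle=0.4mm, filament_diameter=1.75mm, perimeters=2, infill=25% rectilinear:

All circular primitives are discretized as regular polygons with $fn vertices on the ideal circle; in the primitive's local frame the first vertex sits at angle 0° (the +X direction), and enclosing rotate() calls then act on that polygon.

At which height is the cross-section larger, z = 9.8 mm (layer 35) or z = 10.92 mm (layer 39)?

layer 35 (z = 9.8 mm)

Layer 35 (z = 9.8): the cube is present — its section is the full 26.5×25.5 rectangle (area 675.75 mm²); the cylinder at (7, 8) is not intersected at this z (z outside [14, 25.5]); the 19×18.5 cube at (0.5, 14) contributes its full rectangle (area 351.50 mm²); Taking the union: the regions partially overlap — summed areas 1027.25 mm² minus the doubly-counted overlap 218.50 mm² gives 808.75 mm² — area = 808.75 mm²; (whole slice rotated 50° about Z — lengths, areas and connectivity unchanged). So its area = 808.75 mm². Layer 39 (z = 10.92): the 26.5×25.5 cube contributes its full rectangle (area 675.75 mm²); the cylinder at (7, 8) does not reach this height (z outside [14, 25.5]); the cube at (0.5, 14) does not reach this height (z outside [3.5, 10]); Merging all regions: only the 26.5×25.5 cube is present, so the union is just that shape — area = 675.75 mm²; (rotated 50° about Z; rotation is an isometry so areas/perimeters/island counts are preserved). So its area = 675.75 mm². Layer 35 is larger (808.75 vs 675.75 mm²).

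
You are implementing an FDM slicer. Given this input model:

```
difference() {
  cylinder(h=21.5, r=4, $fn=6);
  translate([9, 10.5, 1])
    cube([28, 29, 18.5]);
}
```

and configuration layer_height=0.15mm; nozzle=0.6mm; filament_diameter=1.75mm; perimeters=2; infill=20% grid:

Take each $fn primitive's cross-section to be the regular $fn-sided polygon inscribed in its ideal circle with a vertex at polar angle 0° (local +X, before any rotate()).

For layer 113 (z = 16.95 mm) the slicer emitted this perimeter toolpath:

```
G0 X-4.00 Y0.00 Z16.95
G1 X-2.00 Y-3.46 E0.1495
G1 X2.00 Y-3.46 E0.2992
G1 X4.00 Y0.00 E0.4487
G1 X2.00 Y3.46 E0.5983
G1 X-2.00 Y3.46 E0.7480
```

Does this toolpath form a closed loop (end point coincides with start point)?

Start point (G0): (-4.00, 0.00). End point (last G1): the path does not return to the start — open.

no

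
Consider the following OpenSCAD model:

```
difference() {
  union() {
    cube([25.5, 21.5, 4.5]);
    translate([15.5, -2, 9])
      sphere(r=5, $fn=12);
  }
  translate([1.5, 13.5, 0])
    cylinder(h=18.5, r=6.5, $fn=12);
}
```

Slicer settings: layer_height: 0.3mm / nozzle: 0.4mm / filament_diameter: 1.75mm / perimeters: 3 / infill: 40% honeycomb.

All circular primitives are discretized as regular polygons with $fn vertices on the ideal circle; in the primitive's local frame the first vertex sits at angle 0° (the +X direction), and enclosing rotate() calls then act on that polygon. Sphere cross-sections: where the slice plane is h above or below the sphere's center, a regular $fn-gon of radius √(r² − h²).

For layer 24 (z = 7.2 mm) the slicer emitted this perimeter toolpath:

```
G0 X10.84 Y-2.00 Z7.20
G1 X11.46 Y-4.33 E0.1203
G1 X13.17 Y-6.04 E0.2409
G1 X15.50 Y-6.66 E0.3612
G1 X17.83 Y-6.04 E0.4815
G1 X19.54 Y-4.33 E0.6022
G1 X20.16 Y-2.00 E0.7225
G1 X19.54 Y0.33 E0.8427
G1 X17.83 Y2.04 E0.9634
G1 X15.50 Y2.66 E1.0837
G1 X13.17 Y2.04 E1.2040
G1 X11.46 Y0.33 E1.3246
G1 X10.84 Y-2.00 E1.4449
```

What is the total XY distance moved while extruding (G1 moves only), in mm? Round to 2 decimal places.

Sum the Euclidean lengths of each G1 segment: total = 28.96 mm.

28.96 mm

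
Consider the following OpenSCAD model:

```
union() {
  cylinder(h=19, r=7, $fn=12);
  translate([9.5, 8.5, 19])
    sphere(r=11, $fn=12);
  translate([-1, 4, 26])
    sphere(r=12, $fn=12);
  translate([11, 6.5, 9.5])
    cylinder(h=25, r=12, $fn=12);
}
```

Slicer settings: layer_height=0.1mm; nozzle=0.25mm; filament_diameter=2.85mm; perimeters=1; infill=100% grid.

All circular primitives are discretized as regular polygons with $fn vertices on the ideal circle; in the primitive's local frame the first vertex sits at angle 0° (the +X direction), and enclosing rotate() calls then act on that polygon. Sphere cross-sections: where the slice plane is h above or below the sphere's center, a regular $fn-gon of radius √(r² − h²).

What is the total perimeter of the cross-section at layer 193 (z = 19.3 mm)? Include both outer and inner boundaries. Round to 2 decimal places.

95.47 mm

At z = 19.3 mm: the cylinder is absent (z outside [0, 19]); the sphere at (9.5, 8.5): section is a regular 12-gon, circumradius = √(r²−h²) = √(11²−0.3²) = 10.996 (perimeter = 2·12·10.996·sin(180°/12) = 68.30 mm); the sphere at (-1, 4): section is a regular 12-gon, circumradius = √(r²−h²) = √(12²−6.7²) = 9.955 (perimeter = 2·12·9.955·sin(180°/12) = 61.84 mm); the cylinder at (11, 6.5): section is a regular 12-gon, circumradius r=12 (perimeter = 2·12·12.000·sin(180°/12) = 74.54 mm); Combining (union): the regions partially overlap (shared area 456.01 mm²), so the edge portions inside another operand are dropped and the merged outline is re-measured after clipping — boundary = 95.47 mm. Overall, the cross-section is a single solid region. Total boundary length (outer) = 95.47 mm.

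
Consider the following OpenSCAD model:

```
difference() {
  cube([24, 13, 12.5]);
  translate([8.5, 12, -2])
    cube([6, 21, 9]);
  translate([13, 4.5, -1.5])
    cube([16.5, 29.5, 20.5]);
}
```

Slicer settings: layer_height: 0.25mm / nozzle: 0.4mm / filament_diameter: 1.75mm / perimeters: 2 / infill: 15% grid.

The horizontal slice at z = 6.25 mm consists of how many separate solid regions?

1

At z = 6.25 mm: the cube (footprint 24×13) is included at this height; the 6×21 cube at (8.5, 12) contributes its full rectangle; the 16.5×29.5 cube at (13, 4.5) contributes its full rectangle; After the difference (first − rest): starting from the 24×13 cube, the 6×21 cube at (8.5, 12) partially overlaps it — only the 6.00 mm² overlap (of its 126.00 mm²) is removed, clipping the outline; the 16.5×29.5 cube at (13, 4.5) partially overlaps it — only the 92.00 mm² overlap (of its 486.75 mm²) is removed, clipping the outline — 1 connected region. The result has 1 disconnected region.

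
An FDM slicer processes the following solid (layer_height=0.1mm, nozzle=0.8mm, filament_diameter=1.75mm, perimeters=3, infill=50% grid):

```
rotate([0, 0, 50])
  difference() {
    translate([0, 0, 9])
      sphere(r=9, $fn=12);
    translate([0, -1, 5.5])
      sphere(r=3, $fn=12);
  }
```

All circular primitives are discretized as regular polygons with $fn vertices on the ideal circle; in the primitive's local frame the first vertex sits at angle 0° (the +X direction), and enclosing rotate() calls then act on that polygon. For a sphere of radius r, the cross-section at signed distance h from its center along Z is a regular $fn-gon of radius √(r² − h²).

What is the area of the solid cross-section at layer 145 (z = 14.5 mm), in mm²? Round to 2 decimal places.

At z = 14.5 mm: the sphere: section is a regular 12-gon, circumradius = √(r²−h²) = √(9²−5.5²) = 7.124 (area = (12/2)·7.124²·sin(360°/12) = 152.25 mm²); the sphere at (0, -1) is absent (|z−center|=9.000 > r=3); Subtracting the remaining from the first: none of the subtracted shapes is present at this height, so the r=9 sphere is unchanged — area = 152.25 mm²; (whole slice rotated 50° about Z — lengths, areas and connectivity unchanged). Overall, the cross-section is a single solid region. Net area = 152.25 mm².

152.25 mm²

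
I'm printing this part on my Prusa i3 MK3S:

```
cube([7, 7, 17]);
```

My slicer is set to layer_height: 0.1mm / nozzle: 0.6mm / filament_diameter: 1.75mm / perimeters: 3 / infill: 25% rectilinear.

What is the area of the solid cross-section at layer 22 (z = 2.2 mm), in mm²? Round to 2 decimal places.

49.00 mm²

At z = 2.2 mm: the cube is present — its section is the full 7×7 rectangle (area 49.00 mm²). Overall, the cross-section is a single solid region. Net area = 49.00 mm².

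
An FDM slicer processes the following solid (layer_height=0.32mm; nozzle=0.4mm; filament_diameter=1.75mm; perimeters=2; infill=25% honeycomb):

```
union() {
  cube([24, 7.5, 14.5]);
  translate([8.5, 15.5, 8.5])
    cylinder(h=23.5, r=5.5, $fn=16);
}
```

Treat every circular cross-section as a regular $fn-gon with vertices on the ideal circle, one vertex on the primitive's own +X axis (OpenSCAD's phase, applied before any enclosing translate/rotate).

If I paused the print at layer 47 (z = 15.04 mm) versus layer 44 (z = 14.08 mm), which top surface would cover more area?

layer 44 (z = 14.08 mm)

Layer 47 (z = 15.04): the cube does not reach this height (z outside [0, 14.5]); the r=5.5 cylinder at (8.5, 15.5) gives a regular 16-gon of circumradius 5.5 (constant along its height) (area = (16/2)·5.500²·sin(360°/16) = 92.61 mm²); Combining (union): only the r=5.5 cylinder at (8.5, 15.5) is present, so the union is just that shape — area = 92.61 mm². So its area = 92.61 mm². Layer 44 (z = 14.08): the cube is present — its section is the full 24×7.5 rectangle (area 180.00 mm²); the r=5.5 cylinder at (8.5, 15.5) gives a regular 16-gon of circumradius 5.5 (constant along its height) (area = (16/2)·5.500²·sin(360°/16) = 92.61 mm²); Taking the union: the 2 present regions are separate (no shared area or edge), so areas and boundary lengths simply add and each stays a separate island — area = 272.61 mm². So its area = 272.61 mm². Layer 44 is larger (272.61 vs 92.61 mm²).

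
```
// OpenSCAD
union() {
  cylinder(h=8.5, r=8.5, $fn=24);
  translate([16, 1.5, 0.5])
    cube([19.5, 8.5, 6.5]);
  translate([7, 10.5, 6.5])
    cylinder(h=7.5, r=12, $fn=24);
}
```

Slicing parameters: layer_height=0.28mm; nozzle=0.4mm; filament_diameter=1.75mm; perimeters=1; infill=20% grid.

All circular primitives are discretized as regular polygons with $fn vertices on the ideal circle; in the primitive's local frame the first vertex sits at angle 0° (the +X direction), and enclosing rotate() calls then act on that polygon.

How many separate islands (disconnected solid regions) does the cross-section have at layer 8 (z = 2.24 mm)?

2

At z = 2.24 mm: the cylinder: section is a regular 24-gon, circumradius r=8.5; the 19.5×8.5 cube at (16, 1.5) contributes its full rectangle; the cylinder at (7, 10.5) is absent (z outside [6.5, 14]); Combining (union): the 2 present regions are separate (no shared area or edge), so areas and boundary lengths simply add and each stays a separate island — 2 connected regions. Overall, the cross-section has 2 separate islands. Island count = 2.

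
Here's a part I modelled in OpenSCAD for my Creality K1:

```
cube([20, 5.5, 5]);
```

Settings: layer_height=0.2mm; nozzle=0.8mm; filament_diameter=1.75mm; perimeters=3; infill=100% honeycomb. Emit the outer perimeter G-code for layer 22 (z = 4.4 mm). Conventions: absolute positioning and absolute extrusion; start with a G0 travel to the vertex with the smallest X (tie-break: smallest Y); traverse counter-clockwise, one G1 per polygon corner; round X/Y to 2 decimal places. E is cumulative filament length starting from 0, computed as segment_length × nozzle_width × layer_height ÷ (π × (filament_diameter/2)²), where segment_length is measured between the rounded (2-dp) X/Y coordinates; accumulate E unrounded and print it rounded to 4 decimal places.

G0 X0.00 Y0.00 Z4.40
G1 X20.00 Y0.00 E1.3304
G1 X20.00 Y5.50 E1.6963
G1 X0.00 Y5.50 E3.0267
G1 X0.00 Y0.00 E3.3925

At z = 4.4 mm: the 20×5.5 cube contributes its full rectangle. The outline is a single polygon with 4 vertices. Extrusion per mm of travel: 0.8 × 0.2 / (π × 0.875²) = 0.066520. Accumulating E over each segment gives final E = 3.3925.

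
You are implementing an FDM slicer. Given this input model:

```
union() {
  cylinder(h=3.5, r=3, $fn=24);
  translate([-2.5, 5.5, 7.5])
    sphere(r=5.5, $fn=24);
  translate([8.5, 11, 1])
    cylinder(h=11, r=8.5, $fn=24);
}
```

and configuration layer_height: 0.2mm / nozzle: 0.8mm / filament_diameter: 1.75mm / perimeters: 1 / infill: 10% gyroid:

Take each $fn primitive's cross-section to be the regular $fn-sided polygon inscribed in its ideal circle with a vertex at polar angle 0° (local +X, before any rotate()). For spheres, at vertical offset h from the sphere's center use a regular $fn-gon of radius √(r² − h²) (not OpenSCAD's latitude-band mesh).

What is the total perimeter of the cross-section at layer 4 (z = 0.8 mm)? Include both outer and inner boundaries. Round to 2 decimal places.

At z = 0.8 mm: the r=3 cylinder contributes a regular 24-gon of circumradius 3 (perimeter = 2·24·3.000·sin(180°/24) = 18.80 mm); the sphere at (-2.5, 5.5) is absent (|z−center|=6.700 > r=5.5); the cylinder at (8.5, 11) does not reach this height (z outside [1, 12]); Combining (union): only the r=3 cylinder is present, so the union is just that shape — boundary = 18.80 mm. Overall, the cross-section is a single solid region. Total boundary length (outer) = 18.80 mm.

18.80 mm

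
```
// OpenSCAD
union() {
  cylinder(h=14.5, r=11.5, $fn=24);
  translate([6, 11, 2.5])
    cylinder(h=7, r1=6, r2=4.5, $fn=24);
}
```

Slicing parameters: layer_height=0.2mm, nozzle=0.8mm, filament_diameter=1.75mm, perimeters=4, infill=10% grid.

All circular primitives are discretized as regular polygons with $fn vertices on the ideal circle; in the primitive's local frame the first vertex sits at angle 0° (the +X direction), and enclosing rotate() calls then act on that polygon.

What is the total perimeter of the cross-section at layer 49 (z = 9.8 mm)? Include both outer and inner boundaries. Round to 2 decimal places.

72.05 mm

At z = 9.8 mm: the r=11.5 cylinder contributes a regular 24-gon of circumradius 11.5 (perimeter = 2·24·11.500·sin(180°/24) = 72.05 mm); the cone at (6, 11) is not intersected at this z (z outside [2.5, 9.5]); Taking the union: only the r=11.5 cylinder is present, so the union is just that shape — boundary = 72.05 mm. Overall, the cross-section is a single solid region. Total boundary length (outer) = 72.05 mm.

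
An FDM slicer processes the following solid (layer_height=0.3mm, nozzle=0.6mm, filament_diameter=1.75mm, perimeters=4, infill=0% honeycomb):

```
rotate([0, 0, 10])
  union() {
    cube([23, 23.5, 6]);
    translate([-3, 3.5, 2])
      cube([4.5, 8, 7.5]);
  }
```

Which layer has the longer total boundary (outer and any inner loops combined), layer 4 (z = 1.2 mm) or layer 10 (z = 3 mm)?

Layer 4 (z = 1.2): the cube (footprint 23×23.5) is included at this height (perimeter 93.00 mm); the cube at (-3, 3.5) is not intersected at this z (z outside [2, 9.5]); Taking the union: only the 23×23.5 cube is present, so the union is just that shape — boundary = 93.00 mm; (whole slice rotated 10° about Z — lengths, areas and connectivity unchanged). So its perimeter = 93.00 mm. Layer 10 (z = 3): the cube is present — its section is the full 23×23.5 rectangle (perimeter 93.00 mm); the cube at (-3, 3.5) is present — its section is the full 4.5×8 rectangle (perimeter 25.00 mm); Taking the union: the regions partially overlap (shared area 12.00 mm²), so the edge portions inside another operand are dropped and the merged outline is re-measured after clipping — boundary = 99.00 mm; (whole slice rotated 10° about Z — lengths, areas and connectivity unchanged). So its perimeter = 99.00 mm. Layer 10 is larger (99.00 vs 93.00 mm).

layer 10 (z = 3 mm)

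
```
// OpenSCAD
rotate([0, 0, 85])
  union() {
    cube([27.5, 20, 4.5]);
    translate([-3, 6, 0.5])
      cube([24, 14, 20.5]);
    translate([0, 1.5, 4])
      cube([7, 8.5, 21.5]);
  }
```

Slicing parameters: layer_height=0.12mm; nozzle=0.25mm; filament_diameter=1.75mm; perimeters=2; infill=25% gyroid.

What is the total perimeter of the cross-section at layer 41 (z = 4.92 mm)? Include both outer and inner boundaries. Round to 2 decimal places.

85.00 mm

At z = 4.92 mm: the cube is not intersected at this z (z outside [0, 4.5]); the cube at (-3, 6) is present — its section is the full 24×14 rectangle (perimeter 76.00 mm); the cube at (0, 1.5) (footprint 7×8.5) is included at this height (perimeter 31.00 mm); Taking the union: the regions partially overlap (shared area 28.00 mm²), so the edge portions inside another operand are dropped and the merged outline is re-measured after clipping — boundary = 85.00 mm; (rotated 85° about Z; rotation is an isometry so areas/perimeters/island counts are preserved). Overall, the cross-section is a single solid region. Total boundary length (outer) = 85.00 mm.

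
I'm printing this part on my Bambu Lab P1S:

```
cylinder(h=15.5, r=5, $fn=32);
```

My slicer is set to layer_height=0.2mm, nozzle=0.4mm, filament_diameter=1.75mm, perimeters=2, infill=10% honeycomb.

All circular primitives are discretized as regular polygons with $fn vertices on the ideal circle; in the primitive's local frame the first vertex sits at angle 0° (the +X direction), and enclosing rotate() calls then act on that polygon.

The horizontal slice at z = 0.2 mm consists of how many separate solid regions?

1

At z = 0.2 mm: the r=5 cylinder contributes a regular 32-gon of circumradius 5. The result has 1 disconnected region.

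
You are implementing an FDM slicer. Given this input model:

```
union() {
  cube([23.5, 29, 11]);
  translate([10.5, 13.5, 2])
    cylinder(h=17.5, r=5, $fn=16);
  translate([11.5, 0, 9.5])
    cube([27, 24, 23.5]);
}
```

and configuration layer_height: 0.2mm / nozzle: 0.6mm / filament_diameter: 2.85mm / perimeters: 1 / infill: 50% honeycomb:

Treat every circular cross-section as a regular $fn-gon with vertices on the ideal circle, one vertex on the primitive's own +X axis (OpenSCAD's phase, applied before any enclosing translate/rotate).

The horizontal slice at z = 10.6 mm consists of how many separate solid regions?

1

At z = 10.6 mm: the 23.5×29 cube contributes its full rectangle; the cylinder at (10.5, 13.5): section is a regular 16-gon, circumradius r=5; the cube at (11.5, 0) is present — its section is the full 27×24 rectangle; Combining (union): the regions partially overlap (shared area 364.54 mm²), so overlapping operands fuse into one piece — 1 connected region. The result has 1 disconnected region.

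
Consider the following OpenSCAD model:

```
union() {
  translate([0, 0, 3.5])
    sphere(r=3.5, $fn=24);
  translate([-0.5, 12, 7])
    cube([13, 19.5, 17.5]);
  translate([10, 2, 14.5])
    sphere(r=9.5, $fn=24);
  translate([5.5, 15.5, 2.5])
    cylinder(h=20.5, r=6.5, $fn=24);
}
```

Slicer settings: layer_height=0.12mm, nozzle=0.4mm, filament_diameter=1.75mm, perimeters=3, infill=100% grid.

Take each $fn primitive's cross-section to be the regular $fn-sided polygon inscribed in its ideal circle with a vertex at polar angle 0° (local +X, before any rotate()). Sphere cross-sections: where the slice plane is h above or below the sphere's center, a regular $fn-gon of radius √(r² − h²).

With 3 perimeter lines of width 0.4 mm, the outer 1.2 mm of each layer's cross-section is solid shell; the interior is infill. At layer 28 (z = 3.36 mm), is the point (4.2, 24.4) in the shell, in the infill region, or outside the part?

outside

At z = 3.36 mm: the r=3.5 sphere contributes a regular 24-gon of circumradius √(3.5²−0.14²) = 3.497; the cube at (-0.5, 12) does not reach this height (z outside [7, 24.5]); the sphere at (10, 2) does not reach this height (|z−center|=11.140 > r=9.5); the cylinder at (5.5, 15.5): section is a regular 24-gon, circumradius r=6.5; Combining (union): the 2 present regions are separate (no shared area or edge), so areas and boundary lengths simply add and each stays a separate island — 2 connected regions. Overall, the cross-section has 2 separate islands. The nearest boundary edge runs (3.82, 21.78)→(5.50, 22.00); distance from the point to it = 2.55 mm. The point is not inside any of the regions above, so it lies outside the cross-section (2.55 mm from the nearest boundary).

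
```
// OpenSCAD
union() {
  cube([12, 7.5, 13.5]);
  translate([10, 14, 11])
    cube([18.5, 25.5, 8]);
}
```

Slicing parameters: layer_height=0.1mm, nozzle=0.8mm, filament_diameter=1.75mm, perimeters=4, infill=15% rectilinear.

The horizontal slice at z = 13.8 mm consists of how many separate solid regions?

1

At z = 13.8 mm: the cube is absent (z outside [0, 13.5]); the cube at (10, 14) (footprint 18.5×25.5) is included at this height; Combining (union): only the 18.5×25.5 cube at (10, 14) is present, so the union is just that shape — 1 connected region. The result has 1 disconnected region.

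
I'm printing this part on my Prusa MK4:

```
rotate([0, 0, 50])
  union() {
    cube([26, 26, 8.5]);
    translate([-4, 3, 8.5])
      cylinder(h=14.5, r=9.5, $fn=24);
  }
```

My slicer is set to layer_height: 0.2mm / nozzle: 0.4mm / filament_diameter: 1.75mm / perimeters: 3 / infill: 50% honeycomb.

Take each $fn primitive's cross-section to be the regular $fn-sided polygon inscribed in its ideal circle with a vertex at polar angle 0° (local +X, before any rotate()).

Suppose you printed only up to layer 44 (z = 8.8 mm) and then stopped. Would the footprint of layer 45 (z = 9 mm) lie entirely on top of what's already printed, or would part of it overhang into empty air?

entirely on top

Compare the two slices. At z = 8.8: the cube does not reach this height (z outside [0, 8.5]); the r=9.5 cylinder at (-4, 3) contributes a regular 24-gon of circumradius 9.5 (area = (24/2)·9.500²·sin(360°/24) = 280.30 mm²); Combining (union): only the r=9.5 cylinder at (-4, 3) is present, so the union is just that shape — area = 280.30 mm²; (whole slice rotated 50° about Z — lengths, areas and connectivity unchanged). At z = 9: the cube is absent (z outside [0, 8.5]); the cylinder at (-4, 3): section is a regular 24-gon, circumradius r=9.5 (area = (24/2)·9.500²·sin(360°/24) = 280.30 mm²); Merging all regions: only the r=9.5 cylinder at (-4, 3) is present, so the union is just that shape — area = 280.30 mm²; (rotated 50° about Z; rotation is an isometry so areas/perimeters/island counts are preserved). Checking containment: the cross-section at z = 9 is a subset of the cross-section at z = 8.8.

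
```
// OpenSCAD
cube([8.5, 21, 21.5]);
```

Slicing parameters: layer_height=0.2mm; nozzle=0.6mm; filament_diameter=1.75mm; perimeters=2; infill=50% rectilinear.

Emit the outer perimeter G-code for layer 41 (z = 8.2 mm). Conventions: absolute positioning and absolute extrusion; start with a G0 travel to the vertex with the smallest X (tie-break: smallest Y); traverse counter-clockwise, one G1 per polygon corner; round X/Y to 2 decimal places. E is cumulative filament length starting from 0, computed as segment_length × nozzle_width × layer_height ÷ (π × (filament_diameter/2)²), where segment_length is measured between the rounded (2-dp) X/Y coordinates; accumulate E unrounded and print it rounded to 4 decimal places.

G0 X0.00 Y0.00 Z8.20
G1 X8.50 Y0.00 E0.4241
G1 X8.50 Y21.00 E1.4718
G1 X0.00 Y21.00 E1.8958
G1 X0.00 Y0.00 E2.9435

At z = 8.2 mm: the cube is present — its section is the full 8.5×21 rectangle. The outline is a single polygon with 4 vertices. Extrusion per mm of travel: 0.6 × 0.2 / (π × 0.875²) = 0.049890. Accumulating E over each segment gives final E = 2.9435.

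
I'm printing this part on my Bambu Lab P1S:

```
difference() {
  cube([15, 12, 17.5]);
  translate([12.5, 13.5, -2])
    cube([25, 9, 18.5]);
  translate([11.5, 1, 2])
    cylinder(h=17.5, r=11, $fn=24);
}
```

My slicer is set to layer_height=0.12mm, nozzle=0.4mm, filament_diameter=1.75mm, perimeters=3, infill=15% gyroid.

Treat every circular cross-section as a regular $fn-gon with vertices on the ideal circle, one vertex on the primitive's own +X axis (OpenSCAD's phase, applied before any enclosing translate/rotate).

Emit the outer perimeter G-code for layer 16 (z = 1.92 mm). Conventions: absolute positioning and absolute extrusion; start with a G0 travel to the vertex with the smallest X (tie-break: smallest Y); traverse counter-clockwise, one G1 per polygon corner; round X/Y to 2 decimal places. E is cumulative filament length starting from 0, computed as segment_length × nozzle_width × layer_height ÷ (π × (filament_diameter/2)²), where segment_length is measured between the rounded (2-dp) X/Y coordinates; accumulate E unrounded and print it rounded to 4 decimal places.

At z = 1.92 mm: the cube is present — its section is the full 15×12 rectangle; the cube at (12.5, 13.5) is present — its section is the full 25×9 rectangle; the cylinder at (11.5, 1) is not intersected at this z (z outside [2, 19.5]); Subtracting the remaining from the first: starting from the 15×12 cube, the 25×9 cube at (12.5, 13.5) misses the remaining region (no effect) — 1 connected region. The outline is a single polygon with 4 vertices. Extrusion per mm of travel: 0.4 × 0.12 / (π × 0.875²) = 0.019956. Accumulating E over each segment gives final E = 1.0776.

G0 X0.00 Y0.00 Z1.92
G1 X15.00 Y0.00 E0.2993
G1 X15.00 Y12.00 E0.5388
G1 X0.00 Y12.00 E0.8382
G1 X0.00 Y0.00 E1.0776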